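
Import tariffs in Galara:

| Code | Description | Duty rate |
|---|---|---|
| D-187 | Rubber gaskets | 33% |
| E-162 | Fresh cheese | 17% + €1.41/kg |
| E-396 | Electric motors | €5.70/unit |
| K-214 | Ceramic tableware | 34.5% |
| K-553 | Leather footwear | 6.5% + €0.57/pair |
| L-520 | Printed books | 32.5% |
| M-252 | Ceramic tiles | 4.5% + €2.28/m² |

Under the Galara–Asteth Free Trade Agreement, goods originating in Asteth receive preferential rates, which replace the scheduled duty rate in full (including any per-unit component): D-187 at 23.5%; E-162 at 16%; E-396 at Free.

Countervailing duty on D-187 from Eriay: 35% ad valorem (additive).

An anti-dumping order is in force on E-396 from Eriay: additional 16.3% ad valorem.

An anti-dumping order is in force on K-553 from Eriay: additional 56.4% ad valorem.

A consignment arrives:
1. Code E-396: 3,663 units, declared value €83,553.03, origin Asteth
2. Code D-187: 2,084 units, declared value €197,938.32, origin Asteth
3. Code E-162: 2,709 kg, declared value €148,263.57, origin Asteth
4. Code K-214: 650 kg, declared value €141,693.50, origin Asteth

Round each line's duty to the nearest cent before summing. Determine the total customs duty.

€119,121.94

Line 1 (E-396, Asteth, 3,663 units, €83,553.03):
Base rate for E-396 is €5.70/unit.
Origin Asteth qualifies under the Galara–Asteth agreement and E-396 is covered: preferential rate Free applies instead.
The additional-duty order on E-396 targets Eriay, not Asteth; it does not apply.
Duty = €83,553.03 × 0% = €0.00.
Line 2 (D-187, Asteth, 2,084 units, €197,938.32):
Base rate for D-187 is 33%.
Origin Asteth qualifies under the Galara–Asteth agreement and D-187 is covered: preferential rate 23.5% applies instead.
The additional-duty order on D-187 targets Eriay, not Asteth; it does not apply.
Duty = €197,938.32 × 23.5% = €46,515.51.
Line 3 (E-162, Asteth, 2,709 kg, €148,263.57):
Base rate for E-162 is 17% + €1.41/kg.
Origin Asteth qualifies under the Galara–Asteth agreement and E-162 is covered: preferential rate 16% applies instead.
Duty = €148,263.57 × 16% = €23,722.17.
Line 4 (K-214, Asteth, 650 kg, €141,693.50):
Base rate for K-214 is 34.5%.
Origin Asteth is the FTA partner but K-214 is not on the preference list; base rate stands.
Duty = €141,693.50 × 34.5% = €48,884.26.
Total = €0.00 + €46,515.51 + €23,722.17 + €48,884.26 = €119,121.94.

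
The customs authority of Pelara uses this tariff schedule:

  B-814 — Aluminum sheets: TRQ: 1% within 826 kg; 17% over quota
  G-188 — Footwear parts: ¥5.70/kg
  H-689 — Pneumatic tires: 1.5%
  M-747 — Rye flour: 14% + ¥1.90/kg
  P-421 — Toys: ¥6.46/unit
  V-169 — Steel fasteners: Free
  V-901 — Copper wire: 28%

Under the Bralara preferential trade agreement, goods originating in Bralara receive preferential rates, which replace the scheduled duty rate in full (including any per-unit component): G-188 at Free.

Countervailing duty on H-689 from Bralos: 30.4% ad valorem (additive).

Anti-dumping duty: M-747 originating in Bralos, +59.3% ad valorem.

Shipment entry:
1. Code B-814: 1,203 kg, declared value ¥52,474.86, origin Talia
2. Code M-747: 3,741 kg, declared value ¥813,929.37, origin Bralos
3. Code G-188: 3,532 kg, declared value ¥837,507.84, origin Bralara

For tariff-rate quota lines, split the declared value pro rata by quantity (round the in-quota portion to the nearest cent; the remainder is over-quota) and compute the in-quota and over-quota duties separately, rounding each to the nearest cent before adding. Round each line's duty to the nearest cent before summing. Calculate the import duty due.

¥606,874.04

Line 1 (B-814, Talia, 1,203 kg, ¥52,474.86):
Code B-814 is under a tariff-rate quota (threshold 826 kg). In-quota: 826 kg at 1%; over-quota: 377 kg at 17%.
Pro-rata value split: in-quota = ¥52,474.86 × 826/1,203 = ¥36,030.12; over-quota = ¥52,474.86 − ¥36,030.12 = ¥16,444.74.
In-quota duty = ¥36,030.12 × 1% = ¥360.30. Over-quota duty = ¥16,444.74 × 17% = ¥2,795.61.
Line duty = ¥360.30 + ¥2,795.61 = ¥3,155.91.
Line 2 (M-747, Bralos, 3,741 kg, ¥813,929.37):
Base rate for M-747 is 14% + ¥1.90/kg.
Additional duty on M-747 from Bralos: +59.3%. Applied ad valorem rate: 14% + 59.3% = 73.3%.
Duty = ¥813,929.37 × 73.3% + 3,741 × ¥1.90 = ¥603,718.13.
Line 3 (G-188, Bralara, 3,532 kg, ¥837,507.84):
Base rate for G-188 is ¥5.70/kg.
Origin Bralara qualifies under the Pelara–Bralara agreement and G-188 is covered: preferential rate Free applies instead.
Duty = ¥837,507.84 × 0% = ¥0.00.
Total = ¥3,155.91 + ¥603,718.13 + ¥0.00 = ¥606,874.04.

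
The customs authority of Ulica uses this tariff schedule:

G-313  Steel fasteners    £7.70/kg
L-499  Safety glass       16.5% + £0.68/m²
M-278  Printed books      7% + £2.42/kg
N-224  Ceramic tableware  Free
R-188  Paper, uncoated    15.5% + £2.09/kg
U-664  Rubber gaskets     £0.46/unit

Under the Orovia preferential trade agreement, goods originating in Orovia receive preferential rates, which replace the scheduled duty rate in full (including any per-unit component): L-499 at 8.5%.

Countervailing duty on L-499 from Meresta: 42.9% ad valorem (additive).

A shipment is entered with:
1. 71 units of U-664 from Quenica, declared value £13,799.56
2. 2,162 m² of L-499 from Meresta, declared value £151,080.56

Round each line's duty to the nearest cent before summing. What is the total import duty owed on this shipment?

Line 1 (U-664, Quenica, 71 units, £13,799.56):
Base rate for U-664 is £0.46/unit.
Duty = 71 × £0.46 = £32.66.
Line 2 (L-499, Meresta, 2,162 m², £151,080.56):
Base rate for L-499 is 16.5% + £0.68/m².
L-499 has an FTA preferential rate, but origin Meresta is not Orovia; base rate stands.
Additional duty on L-499 from Meresta: +42.9%. Applied ad valorem rate: 16.5% + 42.9% = 59.4%.
Duty = £151,080.56 × 59.4% + 2,162 × £0.68 = £91,212.01.
Total = £32.66 + £91,212.01 = £91,244.67.

£91,244.67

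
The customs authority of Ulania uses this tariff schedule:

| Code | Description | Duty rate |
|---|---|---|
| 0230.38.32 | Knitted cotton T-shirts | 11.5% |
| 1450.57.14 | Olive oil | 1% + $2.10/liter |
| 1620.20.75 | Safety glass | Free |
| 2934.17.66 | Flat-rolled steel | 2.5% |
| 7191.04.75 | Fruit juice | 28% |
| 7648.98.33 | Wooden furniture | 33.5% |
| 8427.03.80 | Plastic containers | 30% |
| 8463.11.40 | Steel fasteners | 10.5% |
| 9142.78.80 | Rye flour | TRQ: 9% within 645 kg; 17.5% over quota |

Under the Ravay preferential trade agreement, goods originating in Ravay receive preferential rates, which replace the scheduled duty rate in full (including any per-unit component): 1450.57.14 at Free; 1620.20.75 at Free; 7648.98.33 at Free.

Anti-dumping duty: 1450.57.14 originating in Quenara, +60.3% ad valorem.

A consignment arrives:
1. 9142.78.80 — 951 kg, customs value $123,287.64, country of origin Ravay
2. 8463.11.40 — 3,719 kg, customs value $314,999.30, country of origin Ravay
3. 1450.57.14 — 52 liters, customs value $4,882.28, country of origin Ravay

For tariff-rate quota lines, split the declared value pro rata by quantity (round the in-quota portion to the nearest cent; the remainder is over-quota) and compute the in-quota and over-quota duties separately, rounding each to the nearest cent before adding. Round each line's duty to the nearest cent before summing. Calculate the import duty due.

$47,542.75

Line 1 (9142.78.80, Ravay, 951 kg, $123,287.64):
Code 9142.78.80 is under a tariff-rate quota (threshold 645 kg). In-quota: 645 kg at 9%; over-quota: 306 kg at 17.5%.
Pro-rata value split: in-quota = $123,287.64 × 645/951 = $83,617.80; over-quota = $123,287.64 − $83,617.80 = $39,669.84.
In-quota duty = $83,617.80 × 9% = $7,525.60. Over-quota duty = $39,669.84 × 17.5% = $6,942.22.
Line duty = $7,525.60 + $6,942.22 = $14,467.82.
Line 2 (8463.11.40, Ravay, 3,719 kg, $314,999.30):
Base rate for 8463.11.40 is 10.5%.
Origin Ravay is the FTA partner but 8463.11.40 is not on the preference list; base rate stands.
Duty = $314,999.30 × 10.5% = $33,074.93.
Line 3 (1450.57.14, Ravay, 52 liters, $4,882.28):
Base rate for 1450.57.14 is 1% + $2.10/liter.
Origin Ravay qualifies under the Ulania–Ravay agreement and 1450.57.14 is covered: preferential rate Free applies instead.
The additional-duty order on 1450.57.14 targets Quenara, not Ravay; it does not apply.
Duty = $4,882.28 × 0% = $0.00.
Total = $14,467.82 + $33,074.93 + $0.00 = $47,542.75.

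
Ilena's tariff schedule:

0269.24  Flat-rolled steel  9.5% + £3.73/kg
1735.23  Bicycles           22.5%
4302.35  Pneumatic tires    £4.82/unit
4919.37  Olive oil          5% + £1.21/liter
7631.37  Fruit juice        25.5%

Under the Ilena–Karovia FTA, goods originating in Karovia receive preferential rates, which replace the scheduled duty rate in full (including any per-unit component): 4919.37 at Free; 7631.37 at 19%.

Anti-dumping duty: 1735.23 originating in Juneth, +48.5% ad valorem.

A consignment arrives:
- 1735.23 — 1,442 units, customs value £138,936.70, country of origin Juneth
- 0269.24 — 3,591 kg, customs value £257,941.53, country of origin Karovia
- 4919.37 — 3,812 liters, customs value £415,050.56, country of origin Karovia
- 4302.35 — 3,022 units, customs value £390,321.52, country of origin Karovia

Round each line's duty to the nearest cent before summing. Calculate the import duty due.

Line 1 (1735.23, Juneth, 1,442 units, £138,936.70):
Base rate for 1735.23 is 22.5%.
Additional duty on 1735.23 from Juneth: +48.5%. Applied ad valorem rate: 22.5% + 48.5% = 71%.
Duty = £138,936.70 × 71% = £98,645.06.
Line 2 (0269.24, Karovia, 3,591 kg, £257,941.53):
Base rate for 0269.24 is 9.5% + £3.73/kg.
Origin Karovia is the FTA partner but 0269.24 is not on the preference list; base rate stands.
Duty = £257,941.53 × 9.5% + 3,591 × £3.73 = £37,898.88.
Line 3 (4919.37, Karovia, 3,812 liters, £415,050.56):
Base rate for 4919.37 is 5% + £1.21/liter.
Origin Karovia qualifies under the Ilena–Karovia agreement and 4919.37 is covered: preferential rate Free applies instead.
Duty = £415,050.56 × 0% = £0.00.
Line 4 (4302.35, Karovia, 3,022 units, £390,321.52):
Base rate for 4302.35 is £4.82/unit.
Origin Karovia is the FTA partner but 4302.35 is not on the preference list; base rate stands.
Duty = 3,022 × £4.82 = £14,566.04.
Total = £98,645.06 + £37,898.88 + £0.00 + £14,566.04 = £151,109.98.

£151,109.98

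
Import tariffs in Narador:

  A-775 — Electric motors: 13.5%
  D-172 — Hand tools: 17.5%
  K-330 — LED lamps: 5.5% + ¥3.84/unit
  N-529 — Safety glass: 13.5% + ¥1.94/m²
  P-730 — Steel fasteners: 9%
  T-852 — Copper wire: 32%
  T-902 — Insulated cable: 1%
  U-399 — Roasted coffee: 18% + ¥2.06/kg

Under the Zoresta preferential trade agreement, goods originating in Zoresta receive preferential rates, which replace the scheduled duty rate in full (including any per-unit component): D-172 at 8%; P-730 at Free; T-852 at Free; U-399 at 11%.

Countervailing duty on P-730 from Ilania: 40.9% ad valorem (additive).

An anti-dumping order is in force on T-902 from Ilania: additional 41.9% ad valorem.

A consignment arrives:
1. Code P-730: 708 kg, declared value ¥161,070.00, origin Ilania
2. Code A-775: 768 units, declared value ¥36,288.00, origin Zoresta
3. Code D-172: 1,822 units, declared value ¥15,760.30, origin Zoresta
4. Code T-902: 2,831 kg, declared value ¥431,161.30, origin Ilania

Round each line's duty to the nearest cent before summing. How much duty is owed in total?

¥271,501.83

Line 1 (P-730, Ilania, 708 kg, ¥161,070.00):
Base rate for P-730 is 9%.
P-730 has an FTA preferential rate, but origin Ilania is not Zoresta; base rate stands.
Additional duty on P-730 from Ilania: +40.9%. Applied ad valorem rate: 9% + 40.9% = 49.9%.
Duty = ¥161,070.00 × 49.9% = ¥80,373.93.
Line 2 (A-775, Zoresta, 768 units, ¥36,288.00):
Base rate for A-775 is 13.5%.
Origin Zoresta is the FTA partner but A-775 is not on the preference list; base rate stands.
Duty = ¥36,288.00 × 13.5% = ¥4,898.88.
Line 3 (D-172, Zoresta, 1,822 units, ¥15,760.30):
Base rate for D-172 is 17.5%.
Origin Zoresta qualifies under the Narador–Zoresta agreement and D-172 is covered: preferential rate 8% applies instead.
Duty = ¥15,760.30 × 8% = ¥1,260.82.
Line 4 (T-902, Ilania, 2,831 kg, ¥431,161.30):
Base rate for T-902 is 1%.
Additional duty on T-902 from Ilania: +41.9%. Applied ad valorem rate: 1% + 41.9% = 42.9%.
Duty = ¥431,161.30 × 42.9% = ¥184,968.20.
Total = ¥80,373.93 + ¥4,898.88 + ¥1,260.82 + ¥184,968.20 = ¥271,501.83.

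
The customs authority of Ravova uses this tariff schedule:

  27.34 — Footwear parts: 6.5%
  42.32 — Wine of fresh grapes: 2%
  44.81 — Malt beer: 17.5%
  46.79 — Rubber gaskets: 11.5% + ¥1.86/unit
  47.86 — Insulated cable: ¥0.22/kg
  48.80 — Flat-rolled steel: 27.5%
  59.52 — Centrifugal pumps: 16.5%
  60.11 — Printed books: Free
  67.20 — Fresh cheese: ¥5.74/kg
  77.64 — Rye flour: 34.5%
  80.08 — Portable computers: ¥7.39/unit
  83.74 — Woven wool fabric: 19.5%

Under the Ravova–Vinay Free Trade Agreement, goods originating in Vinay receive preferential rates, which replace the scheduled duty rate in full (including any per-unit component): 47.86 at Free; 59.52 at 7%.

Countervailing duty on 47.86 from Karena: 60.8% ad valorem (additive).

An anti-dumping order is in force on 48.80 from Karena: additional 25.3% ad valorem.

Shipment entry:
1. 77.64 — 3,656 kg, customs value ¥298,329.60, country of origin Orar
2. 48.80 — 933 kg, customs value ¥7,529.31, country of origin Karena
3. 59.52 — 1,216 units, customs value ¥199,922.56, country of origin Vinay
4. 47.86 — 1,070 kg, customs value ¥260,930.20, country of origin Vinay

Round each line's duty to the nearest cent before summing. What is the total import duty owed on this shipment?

Line 1 (77.64, Orar, 3,656 kg, ¥298,329.60):
Base rate for 77.64 is 34.5%.
Duty = ¥298,329.60 × 34.5% = ¥102,923.71.
Line 2 (48.80, Karena, 933 kg, ¥7,529.31):
Base rate for 48.80 is 27.5%.
Additional duty on 48.80 from Karena: +25.3%. Applied ad valorem rate: 27.5% + 25.3% = 52.8%.
Duty = ¥7,529.31 × 52.8% = ¥3,975.48.
Line 3 (59.52, Vinay, 1,216 units, ¥199,922.56):
Base rate for 59.52 is 16.5%.
Origin Vinay qualifies under the Ravova–Vinay agreement and 59.52 is covered: preferential rate 7% applies instead.
Duty = ¥199,922.56 × 7% = ¥13,994.58.
Line 4 (47.86, Vinay, 1,070 kg, ¥260,930.20):
Base rate for 47.86 is ¥0.22/kg.
Origin Vinay qualifies under the Ravova–Vinay agreement and 47.86 is covered: preferential rate Free applies instead.
The additional-duty order on 47.86 targets Karena, not Vinay; it does not apply.
Duty = ¥260,930.20 × 0% = ¥0.00.
Total = ¥102,923.71 + ¥3,975.48 + ¥13,994.58 + ¥0.00 = ¥120,893.77.

¥120,893.77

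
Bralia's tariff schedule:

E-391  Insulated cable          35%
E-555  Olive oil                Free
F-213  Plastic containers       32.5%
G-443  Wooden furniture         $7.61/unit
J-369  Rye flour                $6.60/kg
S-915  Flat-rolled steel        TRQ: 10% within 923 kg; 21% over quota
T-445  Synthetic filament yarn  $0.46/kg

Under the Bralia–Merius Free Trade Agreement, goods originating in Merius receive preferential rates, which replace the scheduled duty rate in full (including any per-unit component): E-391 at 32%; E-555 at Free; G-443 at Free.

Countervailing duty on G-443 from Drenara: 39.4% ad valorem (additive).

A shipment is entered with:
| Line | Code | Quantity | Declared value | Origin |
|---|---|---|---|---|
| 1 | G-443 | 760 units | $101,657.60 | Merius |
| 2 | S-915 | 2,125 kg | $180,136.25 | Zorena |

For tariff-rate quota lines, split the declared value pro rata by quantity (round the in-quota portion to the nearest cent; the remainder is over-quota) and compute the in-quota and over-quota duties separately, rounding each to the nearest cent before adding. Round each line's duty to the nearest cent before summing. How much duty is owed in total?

Line 1 (G-443, Merius, 760 units, $101,657.60):
Base rate for G-443 is $7.61/unit.
Origin Merius qualifies under the Bralia–Merius agreement and G-443 is covered: preferential rate Free applies instead.
The additional-duty order on G-443 targets Drenara, not Merius; it does not apply.
Duty = $101,657.60 × 0% = $0.00.
Line 2 (S-915, Zorena, 2,125 kg, $180,136.25):
Code S-915 is under a tariff-rate quota (threshold 923 kg). In-quota: 923 kg at 10%; over-quota: 1,202 kg at 21%.
Pro-rata value split: in-quota = $180,136.25 × 923/2,125 = $78,242.71; over-quota = $180,136.25 − $78,242.71 = $101,893.54.
In-quota duty = $78,242.71 × 10% = $7,824.27. Over-quota duty = $101,893.54 × 21% = $21,397.64.
Line duty = $7,824.27 + $21,397.64 = $29,221.91.
Total = $0.00 + $29,221.91 = $29,221.91.

$29,221.91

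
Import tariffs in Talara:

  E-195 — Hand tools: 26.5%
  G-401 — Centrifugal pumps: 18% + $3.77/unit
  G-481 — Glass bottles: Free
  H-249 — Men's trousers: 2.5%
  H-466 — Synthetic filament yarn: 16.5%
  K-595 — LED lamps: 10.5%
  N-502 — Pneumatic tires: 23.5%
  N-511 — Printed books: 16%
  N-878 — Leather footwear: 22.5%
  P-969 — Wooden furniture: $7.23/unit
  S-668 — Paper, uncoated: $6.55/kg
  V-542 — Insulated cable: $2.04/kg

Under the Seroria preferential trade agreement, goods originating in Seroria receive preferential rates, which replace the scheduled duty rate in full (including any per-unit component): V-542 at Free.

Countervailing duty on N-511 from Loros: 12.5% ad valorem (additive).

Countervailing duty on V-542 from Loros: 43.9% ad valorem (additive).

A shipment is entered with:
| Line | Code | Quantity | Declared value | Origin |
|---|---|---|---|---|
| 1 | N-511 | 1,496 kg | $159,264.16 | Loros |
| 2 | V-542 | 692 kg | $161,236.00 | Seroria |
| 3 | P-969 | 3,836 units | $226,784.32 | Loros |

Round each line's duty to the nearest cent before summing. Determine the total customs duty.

$73,124.57

Line 1 (N-511, Loros, 1,496 kg, $159,264.16):
Base rate for N-511 is 16%.
Additional duty on N-511 from Loros: +12.5%. Applied ad valorem rate: 16% + 12.5% = 28.5%.
Duty = $159,264.16 × 28.5% = $45,390.29.
Line 2 (V-542, Seroria, 692 kg, $161,236.00):
Base rate for V-542 is $2.04/kg.
Origin Seroria qualifies under the Talara–Seroria agreement and V-542 is covered: preferential rate Free applies instead.
The additional-duty order on V-542 targets Loros, not Seroria; it does not apply.
Duty = $161,236.00 × 0% = $0.00.
Line 3 (P-969, Loros, 3,836 units, $226,784.32):
Base rate for P-969 is $7.23/unit.
Duty = 3,836 × $7.23 = $27,734.28.
Total = $45,390.29 + $0.00 + $27,734.28 = $73,124.57.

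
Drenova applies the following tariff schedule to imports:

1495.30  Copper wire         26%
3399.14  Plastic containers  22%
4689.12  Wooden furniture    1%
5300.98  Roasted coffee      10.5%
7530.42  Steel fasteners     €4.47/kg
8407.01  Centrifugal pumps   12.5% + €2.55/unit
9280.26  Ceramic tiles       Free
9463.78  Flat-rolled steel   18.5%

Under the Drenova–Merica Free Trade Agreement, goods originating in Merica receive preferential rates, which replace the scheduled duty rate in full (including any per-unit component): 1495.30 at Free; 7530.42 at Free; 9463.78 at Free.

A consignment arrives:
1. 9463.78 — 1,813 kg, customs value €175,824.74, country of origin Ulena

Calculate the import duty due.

Line 1 (9463.78, Ulena, 1,813 kg, €175,824.74):
Base rate for 9463.78 is 18.5%.
9463.78 has an FTA preferential rate, but origin Ulena is not Merica; base rate stands.
Duty = €175,824.74 × 18.5% = €32,527.58.

€32,527.58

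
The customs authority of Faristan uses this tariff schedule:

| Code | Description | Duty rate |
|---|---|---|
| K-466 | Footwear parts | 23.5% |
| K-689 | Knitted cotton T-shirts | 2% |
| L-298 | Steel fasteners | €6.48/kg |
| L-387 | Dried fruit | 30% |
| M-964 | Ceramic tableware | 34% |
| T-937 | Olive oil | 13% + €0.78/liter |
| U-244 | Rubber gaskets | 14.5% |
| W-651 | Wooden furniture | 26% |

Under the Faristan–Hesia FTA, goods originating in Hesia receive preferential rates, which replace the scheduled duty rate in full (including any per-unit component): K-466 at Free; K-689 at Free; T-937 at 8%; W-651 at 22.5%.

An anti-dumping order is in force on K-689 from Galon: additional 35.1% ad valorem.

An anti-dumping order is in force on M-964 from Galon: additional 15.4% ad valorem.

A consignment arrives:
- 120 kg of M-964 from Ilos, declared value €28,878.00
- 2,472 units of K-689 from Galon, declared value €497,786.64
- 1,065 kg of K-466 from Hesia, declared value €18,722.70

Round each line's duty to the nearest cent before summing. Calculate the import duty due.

€194,497.36

Line 1 (M-964, Ilos, 120 kg, €28,878.00):
Base rate for M-964 is 34%.
The additional-duty order on M-964 targets Galon, not Ilos; it does not apply.
Duty = €28,878.00 × 34% = €9,818.52.
Line 2 (K-689, Galon, 2,472 units, €497,786.64):
Base rate for K-689 is 2%.
K-689 has an FTA preferential rate, but origin Galon is not Hesia; base rate stands.
Additional duty on K-689 from Galon: +35.1%. Applied ad valorem rate: 2% + 35.1% = 37.1%.
Duty = €497,786.64 × 37.1% = €184,678.84.
Line 3 (K-466, Hesia, 1,065 kg, €18,722.70):
Base rate for K-466 is 23.5%.
Origin Hesia qualifies under the Faristan–Hesia agreement and K-466 is covered: preferential rate Free applies instead.
Duty = €18,722.70 × 0% = €0.00.
Total = €9,818.52 + €184,678.84 + €0.00 = €194,497.36.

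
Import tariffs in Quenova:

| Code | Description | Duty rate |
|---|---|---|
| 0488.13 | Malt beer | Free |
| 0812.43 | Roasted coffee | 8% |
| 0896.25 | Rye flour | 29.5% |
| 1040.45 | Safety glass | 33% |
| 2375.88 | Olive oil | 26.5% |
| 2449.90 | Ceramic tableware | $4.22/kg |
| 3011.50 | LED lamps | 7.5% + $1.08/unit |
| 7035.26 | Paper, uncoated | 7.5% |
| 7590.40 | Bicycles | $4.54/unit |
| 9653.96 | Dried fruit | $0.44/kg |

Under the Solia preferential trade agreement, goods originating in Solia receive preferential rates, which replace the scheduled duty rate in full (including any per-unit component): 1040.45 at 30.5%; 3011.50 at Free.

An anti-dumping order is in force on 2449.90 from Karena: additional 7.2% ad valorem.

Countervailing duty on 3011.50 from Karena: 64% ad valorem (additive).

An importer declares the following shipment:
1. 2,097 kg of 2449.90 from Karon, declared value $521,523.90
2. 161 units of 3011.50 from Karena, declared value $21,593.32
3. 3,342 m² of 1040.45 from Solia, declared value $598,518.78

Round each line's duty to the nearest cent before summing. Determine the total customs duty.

Line 1 (2449.90, Karon, 2,097 kg, $521,523.90):
Base rate for 2449.90 is $4.22/kg.
The additional-duty order on 2449.90 targets Karena, not Karon; it does not apply.
Duty = 2,097 × $4.22 = $8,849.34.
Line 2 (3011.50, Karena, 161 units, $21,593.32):
Base rate for 3011.50 is 7.5% + $1.08/unit.
3011.50 has an FTA preferential rate, but origin Karena is not Solia; base rate stands.
Additional duty on 3011.50 from Karena: +64%. Applied ad valorem rate: 7.5% + 64% = 71.5%.
Duty = $21,593.32 × 71.5% + 161 × $1.08 = $15,613.10.
Line 3 (1040.45, Solia, 3,342 m², $598,518.78):
Base rate for 1040.45 is 33%.
Origin Solia qualifies under the Quenova–Solia agreement and 1040.45 is covered: preferential rate 30.5% applies instead.
Duty = $598,518.78 × 30.5% = $182,548.23.
Total = $8,849.34 + $15,613.10 + $182,548.23 = $207,010.67.

$207,010.67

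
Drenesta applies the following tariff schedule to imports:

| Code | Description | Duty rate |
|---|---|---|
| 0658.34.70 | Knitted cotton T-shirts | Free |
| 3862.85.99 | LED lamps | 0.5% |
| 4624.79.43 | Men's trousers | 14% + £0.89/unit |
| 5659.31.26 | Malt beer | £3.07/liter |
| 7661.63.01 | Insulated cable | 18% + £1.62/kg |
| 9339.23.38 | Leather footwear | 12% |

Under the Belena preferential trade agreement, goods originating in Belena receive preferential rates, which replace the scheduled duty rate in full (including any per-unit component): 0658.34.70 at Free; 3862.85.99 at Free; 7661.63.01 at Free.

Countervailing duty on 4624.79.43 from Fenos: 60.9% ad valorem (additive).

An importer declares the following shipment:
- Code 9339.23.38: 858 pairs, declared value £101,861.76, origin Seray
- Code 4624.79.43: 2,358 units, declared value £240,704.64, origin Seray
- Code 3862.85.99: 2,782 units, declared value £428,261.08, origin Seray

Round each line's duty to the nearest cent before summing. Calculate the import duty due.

Line 1 (9339.23.38, Seray, 858 pairs, £101,861.76):
Base rate for 9339.23.38 is 12%.
Duty = £101,861.76 × 12% = £12,223.41.
Line 2 (4624.79.43, Seray, 2,358 units, £240,704.64):
Base rate for 4624.79.43 is 14% + £0.89/unit.
The additional-duty order on 4624.79.43 targets Fenos, not Seray; it does not apply.
Duty = £240,704.64 × 14% + 2,358 × £0.89 = £35,797.27.
Line 3 (3862.85.99, Seray, 2,782 units, £428,261.08):
Base rate for 3862.85.99 is 0.5%.
3862.85.99 has an FTA preferential rate, but origin Seray is not Belena; base rate stands.
Duty = £428,261.08 × 0.5% = £2,141.31.
Total = £12,223.41 + £35,797.27 + £2,141.31 = £50,161.99.

£50,161.99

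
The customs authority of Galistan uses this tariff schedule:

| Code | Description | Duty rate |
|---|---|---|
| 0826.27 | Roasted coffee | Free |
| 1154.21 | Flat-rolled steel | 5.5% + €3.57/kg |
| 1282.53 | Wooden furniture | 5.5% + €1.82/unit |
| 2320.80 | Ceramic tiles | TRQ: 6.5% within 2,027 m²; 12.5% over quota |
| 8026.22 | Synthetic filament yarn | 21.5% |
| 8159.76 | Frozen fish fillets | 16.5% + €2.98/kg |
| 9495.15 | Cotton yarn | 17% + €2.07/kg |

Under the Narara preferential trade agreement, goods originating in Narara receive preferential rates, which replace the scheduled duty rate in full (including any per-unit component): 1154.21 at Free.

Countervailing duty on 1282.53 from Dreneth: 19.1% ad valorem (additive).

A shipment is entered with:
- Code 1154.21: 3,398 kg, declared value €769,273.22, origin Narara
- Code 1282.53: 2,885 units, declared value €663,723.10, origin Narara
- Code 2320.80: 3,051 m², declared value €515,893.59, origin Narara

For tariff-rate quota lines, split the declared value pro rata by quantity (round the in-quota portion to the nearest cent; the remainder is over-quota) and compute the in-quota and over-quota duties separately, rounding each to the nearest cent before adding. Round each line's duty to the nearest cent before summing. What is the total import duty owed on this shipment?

€85,677.44

Line 1 (1154.21, Narara, 3,398 kg, €769,273.22):
Base rate for 1154.21 is 5.5% + €3.57/kg.
Origin Narara qualifies under the Galistan–Narara agreement and 1154.21 is covered: preferential rate Free applies instead.
Duty = €769,273.22 × 0% = €0.00.
Line 2 (1282.53, Narara, 2,885 units, €663,723.10):
Base rate for 1282.53 is 5.5% + €1.82/unit.
Origin Narara is the FTA partner but 1282.53 is not on the preference list; base rate stands.
The additional-duty order on 1282.53 targets Dreneth, not Narara; it does not apply.
Duty = €663,723.10 × 5.5% + 2,885 × €1.82 = €41,755.47.
Line 3 (2320.80, Narara, 3,051 m², €515,893.59):
Code 2320.80 is under a tariff-rate quota (threshold 2,027 m²). In-quota: 2,027 m² at 6.5%; over-quota: 1,024 m² at 12.5%.
Pro-rata value split: in-quota = €515,893.59 × 2,027/3,051 = €342,745.43; over-quota = €515,893.59 − €342,745.43 = €173,148.16.
In-quota duty = €342,745.43 × 6.5% = €22,278.45. Over-quota duty = €173,148.16 × 12.5% = €21,643.52.
Line duty = €22,278.45 + €21,643.52 = €43,921.97.
Total = €0.00 + €41,755.47 + €43,921.97 = €85,677.44.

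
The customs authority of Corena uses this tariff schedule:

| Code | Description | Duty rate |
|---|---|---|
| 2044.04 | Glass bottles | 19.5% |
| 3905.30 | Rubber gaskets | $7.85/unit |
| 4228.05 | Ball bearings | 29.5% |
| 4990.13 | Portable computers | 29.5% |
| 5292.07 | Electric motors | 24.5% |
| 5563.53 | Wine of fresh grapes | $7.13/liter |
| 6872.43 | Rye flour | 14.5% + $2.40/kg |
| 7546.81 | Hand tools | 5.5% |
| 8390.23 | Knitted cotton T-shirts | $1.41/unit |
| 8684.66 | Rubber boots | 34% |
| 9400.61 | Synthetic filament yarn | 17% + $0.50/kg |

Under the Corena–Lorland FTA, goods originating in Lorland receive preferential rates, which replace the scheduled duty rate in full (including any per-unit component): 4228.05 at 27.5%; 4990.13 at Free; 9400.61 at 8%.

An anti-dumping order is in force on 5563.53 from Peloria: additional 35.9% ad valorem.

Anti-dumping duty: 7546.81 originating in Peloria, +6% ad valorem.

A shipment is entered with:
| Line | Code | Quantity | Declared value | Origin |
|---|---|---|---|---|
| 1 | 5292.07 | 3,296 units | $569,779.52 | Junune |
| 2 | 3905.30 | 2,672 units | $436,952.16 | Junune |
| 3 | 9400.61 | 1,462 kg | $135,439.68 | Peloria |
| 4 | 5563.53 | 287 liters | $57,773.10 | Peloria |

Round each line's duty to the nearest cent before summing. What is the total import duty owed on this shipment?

$207,113.78

Line 1 (5292.07, Junune, 3,296 units, $569,779.52):
Base rate for 5292.07 is 24.5%.
Duty = $569,779.52 × 24.5% = $139,595.98.
Line 2 (3905.30, Junune, 2,672 units, $436,952.16):
Base rate for 3905.30 is $7.85/unit.
Duty = 2,672 × $7.85 = $20,975.20.
Line 3 (9400.61, Peloria, 1,462 kg, $135,439.68):
Base rate for 9400.61 is 17% + $0.50/kg.
9400.61 has an FTA preferential rate, but origin Peloria is not Lorland; base rate stands.
Duty = $135,439.68 × 17% + 1,462 × $0.50 = $23,755.75.
Line 4 (5563.53, Peloria, 287 liters, $57,773.10):
Base rate for 5563.53 is $7.13/liter.
Additional duty on 5563.53 from Peloria: +35.9% ad valorem. Applied ad valorem rate = 35.9%.
Duty = $57,773.10 × 35.9% + 287 × $7.13 = $22,786.85.
Total = $139,595.98 + $20,975.20 + $23,755.75 + $22,786.85 = $207,113.78.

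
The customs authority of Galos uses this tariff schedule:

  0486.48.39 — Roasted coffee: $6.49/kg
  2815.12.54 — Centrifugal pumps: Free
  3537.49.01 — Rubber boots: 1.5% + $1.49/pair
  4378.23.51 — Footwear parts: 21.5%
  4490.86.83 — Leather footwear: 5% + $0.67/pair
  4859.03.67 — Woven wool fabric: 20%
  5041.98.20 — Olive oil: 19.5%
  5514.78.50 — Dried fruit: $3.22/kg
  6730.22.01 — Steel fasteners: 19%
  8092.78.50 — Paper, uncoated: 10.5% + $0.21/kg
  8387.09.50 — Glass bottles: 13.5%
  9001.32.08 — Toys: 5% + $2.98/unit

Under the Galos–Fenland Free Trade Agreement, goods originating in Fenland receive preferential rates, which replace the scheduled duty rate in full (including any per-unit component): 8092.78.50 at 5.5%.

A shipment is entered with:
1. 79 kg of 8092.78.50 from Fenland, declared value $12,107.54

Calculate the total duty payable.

$665.91

Line 1 (8092.78.50, Fenland, 79 kg, $12,107.54):
Base rate for 8092.78.50 is 10.5% + $0.21/kg.
Origin Fenland qualifies under the Galos–Fenland agreement and 8092.78.50 is covered: preferential rate 5.5% applies instead.
Duty = $12,107.54 × 5.5% = $665.91.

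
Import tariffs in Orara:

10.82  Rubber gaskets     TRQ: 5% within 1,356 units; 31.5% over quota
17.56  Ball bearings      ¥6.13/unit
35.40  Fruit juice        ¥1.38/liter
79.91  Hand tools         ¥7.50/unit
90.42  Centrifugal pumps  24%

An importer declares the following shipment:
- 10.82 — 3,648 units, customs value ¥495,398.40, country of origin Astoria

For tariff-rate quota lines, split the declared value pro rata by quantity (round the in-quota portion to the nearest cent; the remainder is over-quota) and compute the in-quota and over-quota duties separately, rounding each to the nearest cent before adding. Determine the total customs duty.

¥107,252.12

Line 1 (10.82, Astoria, 3,648 units, ¥495,398.40):
Code 10.82 is under a tariff-rate quota (threshold 1,356 units). In-quota: 1,356 units at 5%; over-quota: 2,292 units at 31.5%.
Pro-rata value split: in-quota = ¥495,398.40 × 1,356/3,648 = ¥184,144.80; over-quota = ¥495,398.40 − ¥184,144.80 = ¥311,253.60.
In-quota duty = ¥184,144.80 × 5% = ¥9,207.24. Over-quota duty = ¥311,253.60 × 31.5% = ¥98,044.88.
Line duty = ¥9,207.24 + ¥98,044.88 = ¥107,252.12.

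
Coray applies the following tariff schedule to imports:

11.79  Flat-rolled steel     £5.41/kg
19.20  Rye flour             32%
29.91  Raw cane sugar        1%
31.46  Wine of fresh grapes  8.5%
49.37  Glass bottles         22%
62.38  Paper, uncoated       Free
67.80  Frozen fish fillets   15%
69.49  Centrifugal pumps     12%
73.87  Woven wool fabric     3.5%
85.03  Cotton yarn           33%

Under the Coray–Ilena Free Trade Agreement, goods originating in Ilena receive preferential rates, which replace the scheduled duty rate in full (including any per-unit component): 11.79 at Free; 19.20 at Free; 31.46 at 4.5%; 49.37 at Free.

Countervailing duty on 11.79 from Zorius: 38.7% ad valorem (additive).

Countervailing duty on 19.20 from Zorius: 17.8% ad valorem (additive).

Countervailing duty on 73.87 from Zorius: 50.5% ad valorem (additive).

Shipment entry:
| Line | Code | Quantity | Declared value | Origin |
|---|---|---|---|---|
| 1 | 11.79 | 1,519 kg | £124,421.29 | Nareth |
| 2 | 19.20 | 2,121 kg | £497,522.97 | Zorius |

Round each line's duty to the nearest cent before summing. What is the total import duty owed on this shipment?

Line 1 (11.79, Nareth, 1,519 kg, £124,421.29):
Base rate for 11.79 is £5.41/kg.
11.79 has an FTA preferential rate, but origin Nareth is not Ilena; base rate stands.
The additional-duty order on 11.79 targets Zorius, not Nareth; it does not apply.
Duty = 1,519 × £5.41 = £8,217.79.
Line 2 (19.20, Zorius, 2,121 kg, £497,522.97):
Base rate for 19.20 is 32%.
19.20 has an FTA preferential rate, but origin Zorius is not Ilena; base rate stands.
Additional duty on 19.20 from Zorius: +17.8%. Applied ad valorem rate: 32% + 17.8% = 49.8%.
Duty = £497,522.97 × 49.8% = £247,766.44.
Total = £8,217.79 + £247,766.44 = £255,984.23.

£255,984.23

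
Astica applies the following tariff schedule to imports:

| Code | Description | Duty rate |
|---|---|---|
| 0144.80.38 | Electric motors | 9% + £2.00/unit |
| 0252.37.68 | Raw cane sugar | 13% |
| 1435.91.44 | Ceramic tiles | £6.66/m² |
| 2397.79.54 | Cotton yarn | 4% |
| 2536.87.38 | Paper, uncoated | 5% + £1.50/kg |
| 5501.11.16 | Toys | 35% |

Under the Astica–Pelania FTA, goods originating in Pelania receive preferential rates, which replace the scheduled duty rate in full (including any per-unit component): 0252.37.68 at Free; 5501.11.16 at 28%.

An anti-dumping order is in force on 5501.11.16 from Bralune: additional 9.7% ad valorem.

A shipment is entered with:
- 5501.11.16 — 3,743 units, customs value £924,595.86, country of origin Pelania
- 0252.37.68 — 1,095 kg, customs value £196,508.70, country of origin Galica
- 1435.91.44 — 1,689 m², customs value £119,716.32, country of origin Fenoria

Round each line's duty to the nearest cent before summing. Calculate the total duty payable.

Line 1 (5501.11.16, Pelania, 3,743 units, £924,595.86):
Base rate for 5501.11.16 is 35%.
Origin Pelania qualifies under the Astica–Pelania agreement and 5501.11.16 is covered: preferential rate 28% applies instead.
The additional-duty order on 5501.11.16 targets Bralune, not Pelania; it does not apply.
Duty = £924,595.86 × 28% = £258,886.84.
Line 2 (0252.37.68, Galica, 1,095 kg, £196,508.70):
Base rate for 0252.37.68 is 13%.
0252.37.68 has an FTA preferential rate, but origin Galica is not Pelania; base rate stands.
Duty = £196,508.70 × 13% = £25,546.13.
Line 3 (1435.91.44, Fenoria, 1,689 m², £119,716.32):
Base rate for 1435.91.44 is £6.66/m².
Duty = 1,689 × £6.66 = £11,248.74.
Total = £258,886.84 + £25,546.13 + £11,248.74 = £295,681.71.

£295,681.71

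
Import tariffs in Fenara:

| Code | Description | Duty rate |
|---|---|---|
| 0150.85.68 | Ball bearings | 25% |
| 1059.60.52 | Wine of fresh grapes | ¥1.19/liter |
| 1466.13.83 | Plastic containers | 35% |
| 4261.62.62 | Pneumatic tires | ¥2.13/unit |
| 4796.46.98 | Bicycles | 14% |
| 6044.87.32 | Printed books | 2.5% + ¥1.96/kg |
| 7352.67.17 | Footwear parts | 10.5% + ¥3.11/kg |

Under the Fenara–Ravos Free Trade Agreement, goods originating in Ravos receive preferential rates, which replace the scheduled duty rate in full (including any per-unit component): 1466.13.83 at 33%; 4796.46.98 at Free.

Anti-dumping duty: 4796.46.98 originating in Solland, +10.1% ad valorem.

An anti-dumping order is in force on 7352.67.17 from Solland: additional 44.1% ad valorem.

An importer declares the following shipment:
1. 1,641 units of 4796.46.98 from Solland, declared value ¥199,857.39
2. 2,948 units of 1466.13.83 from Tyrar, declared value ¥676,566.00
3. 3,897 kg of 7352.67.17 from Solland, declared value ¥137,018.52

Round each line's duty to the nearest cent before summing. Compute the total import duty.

Line 1 (4796.46.98, Solland, 1,641 units, ¥199,857.39):
Base rate for 4796.46.98 is 14%.
4796.46.98 has an FTA preferential rate, but origin Solland is not Ravos; base rate stands.
Additional duty on 4796.46.98 from Solland: +10.1%. Applied ad valorem rate: 14% + 10.1% = 24.1%.
Duty = ¥199,857.39 × 24.1% = ¥48,165.63.
Line 2 (1466.13.83, Tyrar, 2,948 units, ¥676,566.00):
Base rate for 1466.13.83 is 35%.
1466.13.83 has an FTA preferential rate, but origin Tyrar is not Ravos; base rate stands.
Duty = ¥676,566.00 × 35% = ¥236,798.10.
Line 3 (7352.67.17, Solland, 3,897 kg, ¥137,018.52):
Base rate for 7352.67.17 is 10.5% + ¥3.11/kg.
Additional duty on 7352.67.17 from Solland: +44.1%. Applied ad valorem rate: 10.5% + 44.1% = 54.6%.
Duty = ¥137,018.52 × 54.6% + 3,897 × ¥3.11 = ¥86,931.78.
Total = ¥48,165.63 + ¥236,798.10 + ¥86,931.78 = ¥371,895.51.

¥371,895.51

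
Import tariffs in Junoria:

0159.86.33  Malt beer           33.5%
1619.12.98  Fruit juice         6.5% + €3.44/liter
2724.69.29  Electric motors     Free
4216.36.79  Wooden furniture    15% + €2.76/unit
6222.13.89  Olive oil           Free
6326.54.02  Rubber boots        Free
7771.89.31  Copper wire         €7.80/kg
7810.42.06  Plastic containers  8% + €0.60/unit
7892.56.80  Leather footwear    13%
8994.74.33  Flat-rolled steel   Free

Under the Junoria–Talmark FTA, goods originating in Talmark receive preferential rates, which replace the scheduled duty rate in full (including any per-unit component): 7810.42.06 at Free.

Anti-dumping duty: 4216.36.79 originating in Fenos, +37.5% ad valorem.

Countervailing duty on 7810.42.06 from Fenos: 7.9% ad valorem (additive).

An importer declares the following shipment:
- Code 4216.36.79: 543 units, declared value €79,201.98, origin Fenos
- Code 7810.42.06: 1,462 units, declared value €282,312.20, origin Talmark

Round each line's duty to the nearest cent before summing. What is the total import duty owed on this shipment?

Line 1 (4216.36.79, Fenos, 543 units, €79,201.98):
Base rate for 4216.36.79 is 15% + €2.76/unit.
Additional duty on 4216.36.79 from Fenos: +37.5%. Applied ad valorem rate: 15% + 37.5% = 52.5%.
Duty = €79,201.98 × 52.5% + 543 × €2.76 = €43,079.72.
Line 2 (7810.42.06, Talmark, 1,462 units, €282,312.20):
Base rate for 7810.42.06 is 8% + €0.60/unit.
Origin Talmark qualifies under the Junoria–Talmark agreement and 7810.42.06 is covered: preferential rate Free applies instead.
The additional-duty order on 7810.42.06 targets Fenos, not Talmark; it does not apply.
Duty = €282,312.20 × 0% = €0.00.
Total = €43,079.72 + €0.00 = €43,079.72.

€43,079.72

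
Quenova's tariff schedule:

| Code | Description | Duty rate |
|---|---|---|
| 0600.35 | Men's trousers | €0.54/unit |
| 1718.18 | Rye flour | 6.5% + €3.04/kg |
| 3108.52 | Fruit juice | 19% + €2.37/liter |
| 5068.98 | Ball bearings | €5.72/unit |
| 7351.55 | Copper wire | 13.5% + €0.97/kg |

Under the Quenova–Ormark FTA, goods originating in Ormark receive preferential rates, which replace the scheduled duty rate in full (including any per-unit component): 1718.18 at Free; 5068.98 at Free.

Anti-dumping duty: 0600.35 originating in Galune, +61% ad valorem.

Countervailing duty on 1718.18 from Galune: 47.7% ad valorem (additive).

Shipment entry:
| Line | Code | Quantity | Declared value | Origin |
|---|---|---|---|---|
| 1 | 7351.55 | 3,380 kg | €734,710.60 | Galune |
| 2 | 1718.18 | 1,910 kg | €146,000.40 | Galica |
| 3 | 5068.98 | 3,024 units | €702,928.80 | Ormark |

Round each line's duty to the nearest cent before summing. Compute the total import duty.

€117,760.96

Line 1 (7351.55, Galune, 3,380 kg, €734,710.60):
Base rate for 7351.55 is 13.5% + €0.97/kg.
Duty = €734,710.60 × 13.5% + 3,380 × €0.97 = €102,464.53.
Line 2 (1718.18, Galica, 1,910 kg, €146,000.40):
Base rate for 1718.18 is 6.5% + €3.04/kg.
1718.18 has an FTA preferential rate, but origin Galica is not Ormark; base rate stands.
The additional-duty order on 1718.18 targets Galune, not Galica; it does not apply.
Duty = €146,000.40 × 6.5% + 1,910 × €3.04 = €15,296.43.
Line 3 (5068.98, Ormark, 3,024 units, €702,928.80):
Base rate for 5068.98 is €5.72/unit.
Origin Ormark qualifies under the Quenova–Ormark agreement and 5068.98 is covered: preferential rate Free applies instead.
Duty = €702,928.80 × 0% = €0.00.
Total = €102,464.53 + €15,296.43 + €0.00 = €117,760.96.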